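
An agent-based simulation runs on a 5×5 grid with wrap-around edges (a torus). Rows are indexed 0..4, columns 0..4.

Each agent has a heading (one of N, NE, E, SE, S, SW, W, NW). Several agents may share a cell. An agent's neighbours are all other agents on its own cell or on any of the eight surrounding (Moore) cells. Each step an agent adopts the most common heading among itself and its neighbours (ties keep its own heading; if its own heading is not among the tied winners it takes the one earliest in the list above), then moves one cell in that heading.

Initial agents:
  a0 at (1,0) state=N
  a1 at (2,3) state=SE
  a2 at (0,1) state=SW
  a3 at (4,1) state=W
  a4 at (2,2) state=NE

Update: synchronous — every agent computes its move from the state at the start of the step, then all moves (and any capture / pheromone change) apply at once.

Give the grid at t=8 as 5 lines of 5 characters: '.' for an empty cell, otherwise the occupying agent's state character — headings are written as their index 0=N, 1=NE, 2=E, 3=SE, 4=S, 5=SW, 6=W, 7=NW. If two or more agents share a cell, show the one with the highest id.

t=1: a0@(0,0):N a1@(3,4):SE a2@(1,0):SW a3@(4,0):W a4@(1,3):NE
t=2: a0@(4,0):N a1@(4,0):SE a2@(2,4):SW a3@(4,4):W a4@(0,4):NE
t=3: a0@(3,0):N a1@(0,1):SE a2@(3,3):SW a3@(4,3):W a4@(4,0):NE
t=4: a0@(2,0):N a1@(1,2):SE a2@(4,2):SW a3@(4,2):W a4@(3,1):NE
t=5: a0@(1,0):N a1@(2,3):SE a2@(0,1):SW a3@(4,1):W a4@(2,2):NE
t=6: a0@(0,0):N a1@(3,4):SE a2@(1,0):SW a3@(4,0):W a4@(1,3):NE
t=7: a0@(4,0):N a1@(4,0):SE a2@(2,4):SW a3@(4,4):W a4@(0,4):NE
t=8: a0@(3,0):N a1@(0,1):SE a2@(3,3):SW a3@(4,3):W a4@(4,0):NE

.3...
.....
.....
0..5.
1..6.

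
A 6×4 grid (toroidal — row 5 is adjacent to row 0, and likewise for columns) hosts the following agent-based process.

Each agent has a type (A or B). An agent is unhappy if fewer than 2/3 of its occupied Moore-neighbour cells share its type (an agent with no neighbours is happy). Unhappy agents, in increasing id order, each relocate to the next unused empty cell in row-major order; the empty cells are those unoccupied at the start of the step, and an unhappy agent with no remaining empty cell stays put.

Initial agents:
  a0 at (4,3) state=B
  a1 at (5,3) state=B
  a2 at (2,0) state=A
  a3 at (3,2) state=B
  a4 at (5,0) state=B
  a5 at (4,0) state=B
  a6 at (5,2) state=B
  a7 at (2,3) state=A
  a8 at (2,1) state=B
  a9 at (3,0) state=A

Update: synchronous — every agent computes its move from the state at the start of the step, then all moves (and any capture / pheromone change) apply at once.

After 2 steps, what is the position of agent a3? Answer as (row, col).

t=1: a0@(4,3):B a1@(5,3):B a2@(2,0):A a3@(3,2):B a4@(5,0):B a5@(4,0):B a6@(5,2):B a7@(2,3):A a8@(0,0):B a9@(0,1):A
t=2: a0@(4,3):B a1@(5,3):B a2@(2,0):A a3@(0,2):B a4@(5,0):B a5@(4,0):B a6@(5,2):B a7@(0,3):A a8@(0,0):B a9@(1,0):A

(0, 2)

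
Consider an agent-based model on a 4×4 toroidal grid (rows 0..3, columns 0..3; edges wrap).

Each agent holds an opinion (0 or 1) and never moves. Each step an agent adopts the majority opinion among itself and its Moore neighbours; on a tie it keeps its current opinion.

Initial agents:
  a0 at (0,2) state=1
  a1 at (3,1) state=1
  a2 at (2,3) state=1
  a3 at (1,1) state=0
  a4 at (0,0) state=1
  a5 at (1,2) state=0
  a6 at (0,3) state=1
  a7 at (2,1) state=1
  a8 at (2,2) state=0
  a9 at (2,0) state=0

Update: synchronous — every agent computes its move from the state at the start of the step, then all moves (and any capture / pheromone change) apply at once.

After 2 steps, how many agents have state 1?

5

t=1: a0@(0,2):1 a1@(3,1):1 a2@(2,3):0 a3@(1,1):0 a4@(0,0):1 a5@(1,2):1 a6@(0,3):1 a7@(2,1):0 a8@(2,2):0 a9@(2,0):1
t=2: a0@(0,2):1 a1@(3,1):1 a2@(2,3):0 a3@(1,1):1 a4@(0,0):1 a5@(1,2):0 a6@(0,3):1 a7@(2,1):0 a8@(2,2):0 a9@(2,0):0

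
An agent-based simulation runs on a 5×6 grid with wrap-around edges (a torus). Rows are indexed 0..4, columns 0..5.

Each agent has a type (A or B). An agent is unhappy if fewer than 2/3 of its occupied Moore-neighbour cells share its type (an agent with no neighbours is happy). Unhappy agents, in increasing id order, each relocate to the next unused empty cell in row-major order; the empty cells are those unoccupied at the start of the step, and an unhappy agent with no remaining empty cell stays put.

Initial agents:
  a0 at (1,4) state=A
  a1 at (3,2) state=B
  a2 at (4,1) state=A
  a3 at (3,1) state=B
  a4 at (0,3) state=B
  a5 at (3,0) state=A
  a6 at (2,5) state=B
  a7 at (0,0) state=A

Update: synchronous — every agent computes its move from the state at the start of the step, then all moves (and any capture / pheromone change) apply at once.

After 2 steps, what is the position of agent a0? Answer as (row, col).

(0, 3)

t=1: a0@(0,1):A a1@(0,2):B a2@(0,4):A a3@(0,5):B a4@(1,0):B a5@(1,1):A a6@(1,2):B a7@(0,0):A
t=2: a0@(0,3):A a1@(1,3):B a2@(1,4):A a3@(1,5):B a4@(2,0):B a5@(2,1):A a6@(2,2):B a7@(2,3):A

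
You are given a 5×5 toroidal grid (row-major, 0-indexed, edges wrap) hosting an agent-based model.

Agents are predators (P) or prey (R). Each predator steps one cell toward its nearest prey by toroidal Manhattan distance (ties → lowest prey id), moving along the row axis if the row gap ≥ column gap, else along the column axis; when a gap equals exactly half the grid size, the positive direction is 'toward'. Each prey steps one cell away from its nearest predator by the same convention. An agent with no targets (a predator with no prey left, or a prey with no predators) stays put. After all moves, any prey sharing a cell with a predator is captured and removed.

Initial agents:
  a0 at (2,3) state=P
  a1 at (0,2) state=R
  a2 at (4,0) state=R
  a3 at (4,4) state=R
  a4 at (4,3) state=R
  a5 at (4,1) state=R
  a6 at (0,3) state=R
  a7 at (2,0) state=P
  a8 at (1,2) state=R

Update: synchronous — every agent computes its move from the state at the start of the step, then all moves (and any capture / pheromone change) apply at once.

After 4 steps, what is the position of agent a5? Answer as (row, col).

t=1: a0@(3,3):P a1@(4,2):R a2@(0,0):R a3@(0,4):R a4@(0,3):R a5@(0,1):R a6@(4,3):R a7@(3,0):P a8@(0,2):R
t=2: a0@(4,3):P a1@(0,2):R a2@(1,0):R a3@(1,4):R a4@(1,3):R a5@(1,1):R a6@(0,3):R a7@(4,0):P a8@(1,2):R
t=3: a0@(0,3):P a1@(1,2):R a2@(2,0):R a3@(2,4):R a4@(2,3):R a5@(2,1):R a6@(1,3):R a7@(0,0):P a8@(2,2):R
t=4: a0@(1,3):P a1@(2,2):R a2@(3,0):R a3@(3,4):R a4@(3,3):R a5@(3,1):R a6@(2,3):R a7@(1,0):P a8@(3,2):R

(3, 1)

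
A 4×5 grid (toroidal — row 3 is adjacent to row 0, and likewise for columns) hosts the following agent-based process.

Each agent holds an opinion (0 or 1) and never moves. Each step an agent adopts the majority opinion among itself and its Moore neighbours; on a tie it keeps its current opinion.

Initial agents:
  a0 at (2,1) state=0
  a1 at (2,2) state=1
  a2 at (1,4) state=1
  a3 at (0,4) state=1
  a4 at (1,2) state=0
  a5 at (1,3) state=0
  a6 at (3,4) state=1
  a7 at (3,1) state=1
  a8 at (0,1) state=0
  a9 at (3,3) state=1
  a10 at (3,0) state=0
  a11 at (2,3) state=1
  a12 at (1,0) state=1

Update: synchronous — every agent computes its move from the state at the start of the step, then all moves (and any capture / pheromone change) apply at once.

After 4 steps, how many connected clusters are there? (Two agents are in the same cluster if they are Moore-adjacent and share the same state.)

2

t=1: a0@(2,1):0 a1@(2,2):1 a2@(1,4):1 a3@(0,4):1 a4@(1,2):0 a5@(1,3):1 a6@(3,4):1 a7@(3,1):0 a8@(0,1):0 a9@(3,3):1 a10@(3,0):0 a11@(2,3):1 a12@(1,0):1
t=2: (unchanged — steady state)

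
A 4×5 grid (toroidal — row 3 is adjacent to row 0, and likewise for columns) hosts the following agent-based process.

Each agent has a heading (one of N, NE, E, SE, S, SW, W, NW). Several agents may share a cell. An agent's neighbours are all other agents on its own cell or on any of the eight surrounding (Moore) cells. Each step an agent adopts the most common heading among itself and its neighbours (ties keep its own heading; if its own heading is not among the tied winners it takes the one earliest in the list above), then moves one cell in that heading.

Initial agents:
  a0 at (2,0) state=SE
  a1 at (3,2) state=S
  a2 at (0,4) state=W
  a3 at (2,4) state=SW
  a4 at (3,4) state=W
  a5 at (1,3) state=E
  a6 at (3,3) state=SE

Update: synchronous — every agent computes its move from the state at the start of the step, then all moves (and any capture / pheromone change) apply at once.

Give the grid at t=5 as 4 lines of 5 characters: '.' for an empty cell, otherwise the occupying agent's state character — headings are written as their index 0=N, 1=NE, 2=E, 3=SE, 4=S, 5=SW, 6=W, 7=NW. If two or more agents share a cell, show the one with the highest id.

...66
....6
.....
...66

t=1: a0@(3,1):SE a1@(0,2):S a2@(0,3):W a3@(3,0):SE a4@(3,3):W a5@(1,4):E a6@(3,2):W
t=2: a0@(0,2):SE a1@(0,1):W a2@(0,2):W a3@(0,1):SE a4@(3,2):W a5@(1,0):E a6@(3,1):W
t=3: a0@(0,1):W a1@(0,0):W a2@(0,1):W a3@(0,0):W a4@(3,1):W a5@(1,1):E a6@(3,0):W
t=4: a0@(0,0):W a1@(0,4):W a2@(0,0):W a3@(0,4):W a4@(3,0):W a5@(1,0):W a6@(3,4):W
t=5: a0@(0,4):W a1@(0,3):W a2@(0,4):W a3@(0,3):W a4@(3,4):W a5@(1,4):W a6@(3,3):W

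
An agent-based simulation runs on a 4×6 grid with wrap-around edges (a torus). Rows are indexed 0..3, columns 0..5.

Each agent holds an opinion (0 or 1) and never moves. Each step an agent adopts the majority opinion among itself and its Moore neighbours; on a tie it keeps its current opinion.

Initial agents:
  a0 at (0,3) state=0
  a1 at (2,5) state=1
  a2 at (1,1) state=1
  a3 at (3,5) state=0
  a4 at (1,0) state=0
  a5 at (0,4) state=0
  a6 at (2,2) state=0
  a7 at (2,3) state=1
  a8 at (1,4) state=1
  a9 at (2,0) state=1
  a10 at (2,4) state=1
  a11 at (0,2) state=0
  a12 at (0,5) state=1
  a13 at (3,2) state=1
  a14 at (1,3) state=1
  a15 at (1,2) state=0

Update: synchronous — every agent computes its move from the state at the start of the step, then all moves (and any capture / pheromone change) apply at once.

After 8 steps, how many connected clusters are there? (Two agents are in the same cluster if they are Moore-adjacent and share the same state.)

2

t=1: a0@(0,3):0 a1@(2,5):1 a2@(1,1):0 a3@(3,5):1 a4@(1,0):1 a5@(0,4):0 a6@(2,2):1 a7@(2,3):1 a8@(1,4):1 a9@(2,0):1 a10@(2,4):1 a11@(0,2):0 a12@(0,5):0 a13@(3,2):0 a14@(1,3):0 a15@(1,2):0
t=2: a0@(0,3):0 a1@(2,5):1 a2@(1,1):0 a3@(3,5):1 a4@(1,0):1 a5@(0,4):0 a6@(2,2):0 a7@(2,3):1 a8@(1,4):1 a9@(2,0):1 a10@(2,4):1 a11@(0,2):0 a12@(0,5):1 a13@(3,2):0 a14@(1,3):0 a15@(1,2):0
t=3: a0@(0,3):0 a1@(2,5):1 a2@(1,1):0 a3@(3,5):1 a4@(1,0):1 a5@(0,4):0 a6@(2,2):0 a7@(2,3):0 a8@(1,4):1 a9@(2,0):1 a10@(2,4):1 a11@(0,2):0 a12@(0,5):1 a13@(3,2):0 a14@(1,3):0 a15@(1,2):0
t=4: (unchanged — steady state)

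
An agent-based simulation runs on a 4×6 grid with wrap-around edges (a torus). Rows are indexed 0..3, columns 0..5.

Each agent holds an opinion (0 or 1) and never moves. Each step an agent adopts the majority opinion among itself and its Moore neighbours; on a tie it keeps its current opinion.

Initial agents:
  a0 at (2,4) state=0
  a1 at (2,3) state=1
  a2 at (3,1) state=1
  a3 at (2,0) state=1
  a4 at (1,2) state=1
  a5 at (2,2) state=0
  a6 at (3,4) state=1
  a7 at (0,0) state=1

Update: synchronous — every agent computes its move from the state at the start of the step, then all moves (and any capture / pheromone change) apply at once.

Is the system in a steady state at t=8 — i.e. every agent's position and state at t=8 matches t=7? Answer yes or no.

t=1: a0@(2,4):1 a1@(2,3):1 a2@(3,1):1 a3@(2,0):1 a4@(1,2):1 a5@(2,2):1 a6@(3,4):1 a7@(0,0):1
t=2: (unchanged — steady state)

yes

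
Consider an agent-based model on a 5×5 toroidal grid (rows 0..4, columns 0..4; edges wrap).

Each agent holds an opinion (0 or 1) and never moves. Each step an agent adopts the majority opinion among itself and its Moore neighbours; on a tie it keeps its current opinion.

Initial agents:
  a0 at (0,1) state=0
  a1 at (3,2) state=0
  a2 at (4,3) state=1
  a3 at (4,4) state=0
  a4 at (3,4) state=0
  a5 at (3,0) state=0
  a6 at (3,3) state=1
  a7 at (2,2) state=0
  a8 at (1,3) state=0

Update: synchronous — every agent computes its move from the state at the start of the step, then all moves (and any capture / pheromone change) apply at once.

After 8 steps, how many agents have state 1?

0

t=1: a0@(0,1):0 a1@(3,2):0 a2@(4,3):0 a3@(4,4):0 a4@(3,4):0 a5@(3,0):0 a6@(3,3):0 a7@(2,2):0 a8@(1,3):0
t=2: (unchanged — steady state)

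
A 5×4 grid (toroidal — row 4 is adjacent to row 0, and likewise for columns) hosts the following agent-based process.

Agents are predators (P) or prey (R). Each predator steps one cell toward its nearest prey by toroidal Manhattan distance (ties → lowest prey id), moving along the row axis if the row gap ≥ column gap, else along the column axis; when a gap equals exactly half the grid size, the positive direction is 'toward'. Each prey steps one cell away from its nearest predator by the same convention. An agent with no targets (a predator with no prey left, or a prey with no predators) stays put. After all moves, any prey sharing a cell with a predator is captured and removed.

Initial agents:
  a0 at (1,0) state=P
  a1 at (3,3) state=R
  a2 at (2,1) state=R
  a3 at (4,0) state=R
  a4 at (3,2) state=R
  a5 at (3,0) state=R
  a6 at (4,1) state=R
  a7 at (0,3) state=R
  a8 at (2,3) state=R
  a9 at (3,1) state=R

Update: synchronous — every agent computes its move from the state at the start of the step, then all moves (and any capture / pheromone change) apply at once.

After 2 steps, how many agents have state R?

t=1: a0@(2,0):P a1@(4,3):R a2@(3,1):R a3@(3,0):R a4@(4,2):R a5@(4,0):R a6@(3,1):R a7@(4,3):R a8@(3,3):R a9@(4,1):R
t=2: a0@(3,0):P a1@(0,3):R a2@(4,1):R a3@(4,0):R a4@(0,2):R a5@(0,0):R a6@(4,1):R a7@(0,3):R a8@(4,3):R a9@(0,1):R

9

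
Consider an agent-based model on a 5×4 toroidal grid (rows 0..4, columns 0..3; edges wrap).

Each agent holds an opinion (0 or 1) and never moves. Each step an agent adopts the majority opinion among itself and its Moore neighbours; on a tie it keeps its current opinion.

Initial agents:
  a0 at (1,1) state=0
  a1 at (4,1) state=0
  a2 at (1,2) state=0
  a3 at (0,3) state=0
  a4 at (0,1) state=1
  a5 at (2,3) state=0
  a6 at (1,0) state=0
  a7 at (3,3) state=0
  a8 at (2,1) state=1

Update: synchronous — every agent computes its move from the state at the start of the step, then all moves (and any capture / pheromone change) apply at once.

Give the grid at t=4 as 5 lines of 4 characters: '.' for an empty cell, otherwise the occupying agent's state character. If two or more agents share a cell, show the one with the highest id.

t=1: a0@(1,1):0 a1@(4,1):0 a2@(1,2):0 a3@(0,3):0 a4@(0,1):0 a5@(2,3):0 a6@(1,0):0 a7@(3,3):0 a8@(2,1):0
t=2: (unchanged — steady state)

.0.0
000.
.0.0
...0
.0..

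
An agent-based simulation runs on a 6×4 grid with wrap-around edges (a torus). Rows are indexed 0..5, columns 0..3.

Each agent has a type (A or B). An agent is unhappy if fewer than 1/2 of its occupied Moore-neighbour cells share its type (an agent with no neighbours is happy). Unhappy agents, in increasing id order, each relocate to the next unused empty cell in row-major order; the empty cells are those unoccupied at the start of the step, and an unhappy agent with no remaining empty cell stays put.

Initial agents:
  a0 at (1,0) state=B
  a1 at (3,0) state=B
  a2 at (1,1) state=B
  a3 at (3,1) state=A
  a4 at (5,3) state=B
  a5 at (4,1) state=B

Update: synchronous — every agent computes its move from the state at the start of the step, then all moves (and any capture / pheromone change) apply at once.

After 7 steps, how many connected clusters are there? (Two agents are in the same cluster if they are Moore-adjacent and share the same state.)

t=1: a0@(1,0):B a1@(3,0):B a2@(1,1):B a3@(0,0):A a4@(5,3):B a5@(4,1):B
t=2: a0@(1,0):B a1@(3,0):B a2@(1,1):B a3@(0,1):A a4@(0,2):B a5@(4,1):B
t=3: a0@(1,0):B a1@(3,0):B a2@(1,1):B a3@(0,0):A a4@(0,2):B a5@(4,1):B
t=4: a0@(1,0):B a1@(3,0):B a2@(1,1):B a3@(0,1):A a4@(0,2):B a5@(4,1):B
t=5: a0@(1,0):B a1@(3,0):B a2@(1,1):B a3@(0,0):A a4@(0,2):B a5@(4,1):B
t=6: a0@(1,0):B a1@(3,0):B a2@(1,1):B a3@(0,1):A a4@(0,2):B a5@(4,1):B
t=7: a0@(1,0):B a1@(3,0):B a2@(1,1):B a3@(0,0):A a4@(0,2):B a5@(4,1):B

3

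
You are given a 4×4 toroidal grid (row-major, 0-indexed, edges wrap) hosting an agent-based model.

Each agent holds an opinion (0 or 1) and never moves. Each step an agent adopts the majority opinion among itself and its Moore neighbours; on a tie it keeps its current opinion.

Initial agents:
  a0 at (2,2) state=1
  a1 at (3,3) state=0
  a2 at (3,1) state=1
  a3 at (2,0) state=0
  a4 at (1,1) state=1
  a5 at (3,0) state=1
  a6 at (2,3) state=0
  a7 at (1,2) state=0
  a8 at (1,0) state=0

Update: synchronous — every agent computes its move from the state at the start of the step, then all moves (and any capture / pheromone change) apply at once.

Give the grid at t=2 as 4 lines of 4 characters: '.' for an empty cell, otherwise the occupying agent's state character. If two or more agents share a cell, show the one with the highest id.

....
000.
0.00
01.0

t=1: a0@(2,2):1 a1@(3,3):0 a2@(3,1):1 a3@(2,0):0 a4@(1,1):0 a5@(3,0):0 a6@(2,3):0 a7@(1,2):0 a8@(1,0):0
t=2: a0@(2,2):0 a1@(3,3):0 a2@(3,1):1 a3@(2,0):0 a4@(1,1):0 a5@(3,0):0 a6@(2,3):0 a7@(1,2):0 a8@(1,0):0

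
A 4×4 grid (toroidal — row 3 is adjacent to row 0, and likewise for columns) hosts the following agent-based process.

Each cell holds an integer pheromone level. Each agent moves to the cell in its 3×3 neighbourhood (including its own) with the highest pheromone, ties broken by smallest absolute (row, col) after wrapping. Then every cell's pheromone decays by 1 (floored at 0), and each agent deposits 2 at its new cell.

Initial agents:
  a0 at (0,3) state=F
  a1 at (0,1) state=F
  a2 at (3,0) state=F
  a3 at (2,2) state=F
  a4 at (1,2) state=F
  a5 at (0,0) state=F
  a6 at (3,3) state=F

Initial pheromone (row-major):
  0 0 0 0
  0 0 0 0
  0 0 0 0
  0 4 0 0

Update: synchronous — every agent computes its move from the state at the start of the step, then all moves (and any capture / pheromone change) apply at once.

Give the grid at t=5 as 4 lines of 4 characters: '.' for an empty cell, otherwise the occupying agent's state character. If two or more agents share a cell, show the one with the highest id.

t=1: a0@(0,0) a1@(3,1) a2@(3,1) a3@(3,1) a4@(0,1) a5@(3,1) a6@(0,0) | pheromone: 4 2 0 0 / 0 0 0 0 / 0 0 0 0 / 0 11 0 0
t=2: a0@(3,1) a1@(3,1) a2@(3,1) a3@(3,1) a4@(3,1) a5@(3,1) a6@(3,1) | pheromone: 3 1 0 0 / 0 0 0 0 / 0 0 0 0 / 0 24 0 0
t=3: a0@(3,1) a1@(3,1) a2@(3,1) a3@(3,1) a4@(3,1) a5@(3,1) a6@(3,1) | pheromone: 2 0 0 0 / 0 0 0 0 / 0 0 0 0 / 0 37 0 0
t=4: a0@(3,1) a1@(3,1) a2@(3,1) a3@(3,1) a4@(3,1) a5@(3,1) a6@(3,1) | pheromone: 1 0 0 0 / 0 0 0 0 / 0 0 0 0 / 0 50 0 0
t=5: a0@(3,1) a1@(3,1) a2@(3,1) a3@(3,1) a4@(3,1) a5@(3,1) a6@(3,1) | pheromone: 0 0 0 0 / 0 0 0 0 / 0 0 0 0 / 0 63 0 0

....
....
....
.F..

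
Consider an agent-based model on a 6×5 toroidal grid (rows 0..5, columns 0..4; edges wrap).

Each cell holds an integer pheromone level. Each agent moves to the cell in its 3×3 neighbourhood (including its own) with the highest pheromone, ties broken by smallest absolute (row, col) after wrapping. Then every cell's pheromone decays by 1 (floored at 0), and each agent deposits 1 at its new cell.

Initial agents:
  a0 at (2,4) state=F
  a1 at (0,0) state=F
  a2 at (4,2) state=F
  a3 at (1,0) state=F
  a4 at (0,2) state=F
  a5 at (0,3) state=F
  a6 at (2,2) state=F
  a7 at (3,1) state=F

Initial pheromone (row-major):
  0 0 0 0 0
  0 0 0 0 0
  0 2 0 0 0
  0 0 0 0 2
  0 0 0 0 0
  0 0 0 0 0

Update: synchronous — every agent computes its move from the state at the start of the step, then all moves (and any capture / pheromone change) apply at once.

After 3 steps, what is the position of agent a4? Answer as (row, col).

t=1: a0@(3,4) a1@(0,0) a2@(3,1) a3@(2,1) a4@(0,1) a5@(0,2) a6@(2,1) a7@(2,1) | pheromone: 1 1 1 0 0 / 0 0 0 0 0 / 0 4 0 0 0 / 0 1 0 0 2 / 0 0 0 0 0 / 0 0 0 0 0
t=2: a0@(3,4) a1@(0,0) a2@(2,1) a3@(2,1) a4@(0,0) a5@(0,1) a6@(2,1) a7@(2,1) | pheromone: 2 1 0 0 0 / 0 0 0 0 0 / 0 7 0 0 0 / 0 0 0 0 2 / 0 0 0 0 0 / 0 0 0 0 0
t=3: a0@(3,4) a1@(0,0) a2@(2,1) a3@(2,1) a4@(0,0) a5@(0,0) a6@(2,1) a7@(2,1) | pheromone: 4 0 0 0 0 / 0 0 0 0 0 / 0 10 0 0 0 / 0 0 0 0 2 / 0 0 0 0 0 / 0 0 0 0 0

(0, 0)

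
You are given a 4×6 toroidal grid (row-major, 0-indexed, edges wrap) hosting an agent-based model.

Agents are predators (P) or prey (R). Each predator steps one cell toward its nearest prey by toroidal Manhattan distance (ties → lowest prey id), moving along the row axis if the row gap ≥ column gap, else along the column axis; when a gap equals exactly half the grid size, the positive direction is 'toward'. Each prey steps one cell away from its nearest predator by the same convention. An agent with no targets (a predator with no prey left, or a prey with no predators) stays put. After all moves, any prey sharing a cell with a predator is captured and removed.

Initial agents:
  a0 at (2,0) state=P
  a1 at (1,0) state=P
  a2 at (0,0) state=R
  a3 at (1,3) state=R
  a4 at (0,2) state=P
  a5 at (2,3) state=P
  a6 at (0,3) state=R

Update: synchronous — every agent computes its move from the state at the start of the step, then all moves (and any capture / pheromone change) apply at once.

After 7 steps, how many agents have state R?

t=1: a0@(3,0):P a1@(0,0):P a4@(0,3):P a5@(1,3):P a6@(0,4):R
t=2: a0@(3,5):P a1@(0,5):P a4@(0,4):P a5@(0,3):P
t=3: (unchanged — steady state)

0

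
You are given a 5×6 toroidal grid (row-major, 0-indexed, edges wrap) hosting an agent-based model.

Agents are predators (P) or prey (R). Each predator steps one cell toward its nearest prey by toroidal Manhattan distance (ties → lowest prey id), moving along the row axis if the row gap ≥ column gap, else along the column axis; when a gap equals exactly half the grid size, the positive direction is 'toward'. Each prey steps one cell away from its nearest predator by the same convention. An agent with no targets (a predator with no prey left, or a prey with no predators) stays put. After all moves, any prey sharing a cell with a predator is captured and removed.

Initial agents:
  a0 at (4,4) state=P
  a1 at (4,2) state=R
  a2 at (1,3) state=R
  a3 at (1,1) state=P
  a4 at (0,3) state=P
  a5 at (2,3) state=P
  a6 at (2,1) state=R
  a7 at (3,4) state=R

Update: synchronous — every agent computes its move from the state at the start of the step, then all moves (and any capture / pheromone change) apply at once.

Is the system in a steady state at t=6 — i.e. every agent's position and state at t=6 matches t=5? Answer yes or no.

no

t=1: a0@(3,4):P a1@(4,1):R a2@(2,3):R a3@(2,1):P a4@(1,3):P a5@(1,3):P a6@(3,1):R a7@(2,4):R
t=2: a0@(2,4):P a1@(0,1):R a2@(3,3):R a3@(3,1):P a4@(2,3):P a5@(2,3):P a6@(4,1):R a7@(1,4):R
t=3: a0@(1,4):P a1@(1,1):R a2@(4,3):R a3@(4,1):P a4@(3,3):P a5@(3,3):P a6@(0,1):R a7@(0,4):R
t=4: a0@(0,4):P a1@(2,1):R a2@(0,3):R a3@(0,1):P a4@(4,3):P a5@(4,3):P a6@(1,1):R a7@(4,4):R
t=5: a0@(0,3):P a1@(3,1):R a2@(0,2):R a3@(1,1):P a4@(0,3):P a5@(0,3):P a6@(2,1):R a7@(3,4):R
t=6: a0@(0,2):P a1@(4,1):R a2@(0,1):R a3@(2,1):P a4@(0,2):P a5@(0,2):P a6@(3,1):R a7@(2,4):R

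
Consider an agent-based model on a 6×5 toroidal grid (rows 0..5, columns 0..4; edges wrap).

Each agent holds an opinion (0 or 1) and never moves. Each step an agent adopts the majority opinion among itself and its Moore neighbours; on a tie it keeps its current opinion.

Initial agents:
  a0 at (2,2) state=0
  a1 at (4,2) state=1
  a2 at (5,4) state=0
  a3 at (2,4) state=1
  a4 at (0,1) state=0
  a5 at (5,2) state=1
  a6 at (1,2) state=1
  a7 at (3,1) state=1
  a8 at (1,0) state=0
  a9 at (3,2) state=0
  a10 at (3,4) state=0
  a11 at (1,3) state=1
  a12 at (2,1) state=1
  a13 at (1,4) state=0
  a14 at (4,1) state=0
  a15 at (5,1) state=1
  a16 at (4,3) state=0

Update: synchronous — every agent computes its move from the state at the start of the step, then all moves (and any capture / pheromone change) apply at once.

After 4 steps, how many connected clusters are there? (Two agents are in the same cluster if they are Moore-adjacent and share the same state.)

t=1: a0@(2,2):1 a1@(4,2):1 a2@(5,4):0 a3@(2,4):0 a4@(0,1):1 a5@(5,2):1 a6@(1,2):1 a7@(3,1):1 a8@(1,0):0 a9@(3,2):0 a10@(3,4):0 a11@(1,3):1 a12@(2,1):1 a13@(1,4):0 a14@(4,1):1 a15@(5,1):1 a16@(4,3):0
t=2: a0@(2,2):1 a1@(4,2):1 a2@(5,4):0 a3@(2,4):0 a4@(0,1):1 a5@(5,2):1 a6@(1,2):1 a7@(3,1):1 a8@(1,0):0 a9@(3,2):1 a10@(3,4):0 a11@(1,3):1 a12@(2,1):1 a13@(1,4):0 a14@(4,1):1 a15@(5,1):1 a16@(4,3):0
t=3: (unchanged — steady state)

2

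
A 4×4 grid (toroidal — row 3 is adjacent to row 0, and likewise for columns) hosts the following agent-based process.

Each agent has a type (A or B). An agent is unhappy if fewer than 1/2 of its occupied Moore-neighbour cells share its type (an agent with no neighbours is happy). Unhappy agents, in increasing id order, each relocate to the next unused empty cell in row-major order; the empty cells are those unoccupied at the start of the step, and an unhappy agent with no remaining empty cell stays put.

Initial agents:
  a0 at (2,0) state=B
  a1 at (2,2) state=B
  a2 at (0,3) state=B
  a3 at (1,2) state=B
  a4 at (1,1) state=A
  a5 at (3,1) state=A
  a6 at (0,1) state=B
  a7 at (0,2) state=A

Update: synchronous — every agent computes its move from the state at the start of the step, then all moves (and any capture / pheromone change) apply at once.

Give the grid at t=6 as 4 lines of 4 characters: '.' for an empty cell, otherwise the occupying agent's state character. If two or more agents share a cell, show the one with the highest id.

BA.B
BA.B
.A.B
....

t=1: a0@(0,0):B a1@(1,0):B a2@(0,3):B a3@(1,2):B a4@(1,3):A a5@(2,1):A a6@(2,3):B a7@(3,0):A
t=2: a0@(0,0):B a1@(1,0):B a2@(0,3):B a3@(1,2):B a4@(0,1):A a5@(0,2):A a6@(2,3):B a7@(1,1):A
t=3: a0@(0,0):B a1@(1,0):B a2@(0,3):B a3@(1,3):B a4@(2,0):A a5@(0,2):A a6@(2,3):B a7@(2,1):A
t=4: a0@(0,0):B a1@(1,0):B a2@(0,3):B a3@(1,3):B a4@(0,1):A a5@(1,1):A a6@(2,3):B a7@(2,1):A
t=5: a0@(0,0):B a1@(1,0):B a2@(0,3):B a3@(1,3):B a4@(0,2):A a5@(1,1):A a6@(2,3):B a7@(2,1):A
t=6: a0@(0,0):B a1@(1,0):B a2@(0,3):B a3@(1,3):B a4@(0,1):A a5@(1,1):A a6@(2,3):B a7@(2,1):A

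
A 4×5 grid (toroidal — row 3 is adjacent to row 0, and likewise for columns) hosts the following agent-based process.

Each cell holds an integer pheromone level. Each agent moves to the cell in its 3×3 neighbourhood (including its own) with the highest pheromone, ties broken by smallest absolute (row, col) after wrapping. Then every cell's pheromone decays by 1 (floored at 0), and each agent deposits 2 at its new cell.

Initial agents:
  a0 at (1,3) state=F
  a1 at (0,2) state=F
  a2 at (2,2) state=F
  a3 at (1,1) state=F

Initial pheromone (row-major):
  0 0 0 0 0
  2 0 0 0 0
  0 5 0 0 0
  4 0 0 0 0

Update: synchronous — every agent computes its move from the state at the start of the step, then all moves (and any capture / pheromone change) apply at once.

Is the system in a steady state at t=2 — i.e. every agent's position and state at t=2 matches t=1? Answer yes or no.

no

t=1: a0@(0,2) a1@(0,1) a2@(2,1) a3@(2,1) | pheromone: 0 2 2 0 0 / 1 0 0 0 0 / 0 8 0 0 0 / 3 0 0 0 0
t=2: a0@(0,1) a1@(3,0) a2@(2,1) a3@(2,1) | pheromone: 0 3 1 0 0 / 0 0 0 0 0 / 0 11 0 0 0 / 4 0 0 0 0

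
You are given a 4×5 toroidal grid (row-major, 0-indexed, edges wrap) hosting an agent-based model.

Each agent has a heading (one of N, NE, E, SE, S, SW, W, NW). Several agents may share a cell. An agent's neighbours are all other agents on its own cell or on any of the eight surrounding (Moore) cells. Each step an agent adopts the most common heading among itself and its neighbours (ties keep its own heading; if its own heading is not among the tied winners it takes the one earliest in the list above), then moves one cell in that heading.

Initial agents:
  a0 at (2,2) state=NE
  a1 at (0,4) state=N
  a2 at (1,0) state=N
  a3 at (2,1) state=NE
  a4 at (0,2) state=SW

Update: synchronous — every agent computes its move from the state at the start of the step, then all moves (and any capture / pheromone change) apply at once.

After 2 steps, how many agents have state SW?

1

t=1: a0@(1,3):NE a1@(3,4):N a2@(0,0):N a3@(1,2):NE a4@(1,1):SW
t=2: a0@(0,4):NE a1@(2,4):N a2@(3,0):N a3@(0,3):NE a4@(2,0):SW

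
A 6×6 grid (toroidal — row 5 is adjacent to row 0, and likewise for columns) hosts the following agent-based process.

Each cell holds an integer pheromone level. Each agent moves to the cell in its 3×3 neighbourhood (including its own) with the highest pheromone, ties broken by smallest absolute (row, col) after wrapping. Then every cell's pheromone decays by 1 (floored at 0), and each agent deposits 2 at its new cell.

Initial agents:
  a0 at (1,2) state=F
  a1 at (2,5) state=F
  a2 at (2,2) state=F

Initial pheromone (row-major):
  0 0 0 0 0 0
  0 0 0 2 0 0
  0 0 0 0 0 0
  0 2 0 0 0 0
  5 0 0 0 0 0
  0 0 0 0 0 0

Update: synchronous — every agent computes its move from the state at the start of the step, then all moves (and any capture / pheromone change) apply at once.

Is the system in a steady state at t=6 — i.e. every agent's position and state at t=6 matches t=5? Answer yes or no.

t=1: a0@(1,3) a1@(1,0) a2@(1,3) | pheromone: 0 0 0 0 0 0 / 2 0 0 5 0 0 / 0 0 0 0 0 0 / 0 1 0 0 0 0 / 4 0 0 0 0 0 / 0 0 0 0 0 0
t=2: a0@(1,3) a1@(1,0) a2@(1,3) | pheromone: 0 0 0 0 0 0 / 3 0 0 8 0 0 / 0 0 0 0 0 0 / 0 0 0 0 0 0 / 3 0 0 0 0 0 / 0 0 0 0 0 0
t=3: a0@(1,3) a1@(1,0) a2@(1,3) | pheromone: 0 0 0 0 0 0 / 4 0 0 11 0 0 / 0 0 0 0 0 0 / 0 0 0 0 0 0 / 2 0 0 0 0 0 / 0 0 0 0 0 0
t=4: a0@(1,3) a1@(1,0) a2@(1,3) | pheromone: 0 0 0 0 0 0 / 5 0 0 14 0 0 / 0 0 0 0 0 0 / 0 0 0 0 0 0 / 1 0 0 0 0 0 / 0 0 0 0 0 0
t=5: a0@(1,3) a1@(1,0) a2@(1,3) | pheromone: 0 0 0 0 0 0 / 6 0 0 17 0 0 / 0 0 0 0 0 0 / 0 0 0 0 0 0 / 0 0 0 0 0 0 / 0 0 0 0 0 0
t=6: a0@(1,3) a1@(1,0) a2@(1,3) | pheromone: 0 0 0 0 0 0 / 7 0 0 20 0 0 / 0 0 0 0 0 0 / 0 0 0 0 0 0 / 0 0 0 0 0 0 / 0 0 0 0 0 0

yes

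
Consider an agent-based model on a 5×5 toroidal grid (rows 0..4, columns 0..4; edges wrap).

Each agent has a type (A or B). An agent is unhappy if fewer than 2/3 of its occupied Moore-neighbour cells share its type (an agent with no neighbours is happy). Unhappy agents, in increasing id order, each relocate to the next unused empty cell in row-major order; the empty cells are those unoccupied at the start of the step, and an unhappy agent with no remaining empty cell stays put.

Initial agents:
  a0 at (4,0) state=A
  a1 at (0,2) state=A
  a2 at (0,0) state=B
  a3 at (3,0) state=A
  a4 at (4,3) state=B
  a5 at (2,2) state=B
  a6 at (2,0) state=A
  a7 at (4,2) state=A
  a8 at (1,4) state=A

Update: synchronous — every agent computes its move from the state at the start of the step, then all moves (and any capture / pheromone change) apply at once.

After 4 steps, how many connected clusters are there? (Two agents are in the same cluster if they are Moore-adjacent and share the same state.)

t=1: a0@(0,1):A a1@(0,3):A a2@(0,4):B a3@(3,0):A a4@(1,0):B a5@(2,2):B a6@(2,0):A a7@(1,1):A a8@(1,2):A
t=2: a0@(0,1):A a1@(0,0):A a2@(0,2):B a3@(3,0):A a4@(1,3):B a5@(1,4):B a6@(2,0):A a7@(2,1):A a8@(1,2):A
t=3: a0@(0,1):A a1@(0,3):A a2@(0,4):B a3@(3,0):A a4@(1,3):B a5@(1,0):B a6@(2,0):A a7@(2,1):A a8@(1,1):A
t=4: a0@(0,0):A a1@(0,2):A a2@(0,4):B a3@(3,0):A a4@(1,2):B a5@(1,4):B a6@(2,0):A a7@(2,1):A a8@(1,1):A

3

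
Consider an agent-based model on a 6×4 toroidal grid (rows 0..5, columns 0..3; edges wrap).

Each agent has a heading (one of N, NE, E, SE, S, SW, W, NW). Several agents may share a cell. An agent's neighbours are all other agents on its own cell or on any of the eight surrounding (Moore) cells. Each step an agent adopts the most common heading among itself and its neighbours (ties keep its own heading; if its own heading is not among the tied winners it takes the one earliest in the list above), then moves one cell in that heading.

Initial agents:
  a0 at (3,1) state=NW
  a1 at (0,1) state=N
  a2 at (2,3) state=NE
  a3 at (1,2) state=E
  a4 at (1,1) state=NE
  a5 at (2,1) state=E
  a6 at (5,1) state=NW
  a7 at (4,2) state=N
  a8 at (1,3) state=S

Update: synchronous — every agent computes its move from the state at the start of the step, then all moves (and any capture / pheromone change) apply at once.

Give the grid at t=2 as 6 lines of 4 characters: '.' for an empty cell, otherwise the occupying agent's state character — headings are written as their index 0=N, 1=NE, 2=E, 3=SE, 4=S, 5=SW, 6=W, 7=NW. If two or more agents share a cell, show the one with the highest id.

t=1: a0@(2,0):NW a1@(5,1):N a2@(1,0):NE a3@(1,3):E a4@(1,2):E a5@(2,2):E a6@(4,1):N a7@(3,1):NW a8@(2,3):S
t=2: a0@(1,3):NW a1@(4,1):N a2@(0,1):NE a3@(1,0):E a4@(1,3):E a5@(2,3):E a6@(3,1):N a7@(2,0):NW a8@(2,0):E

.1..
2..2
2..2
.0..
.0..
....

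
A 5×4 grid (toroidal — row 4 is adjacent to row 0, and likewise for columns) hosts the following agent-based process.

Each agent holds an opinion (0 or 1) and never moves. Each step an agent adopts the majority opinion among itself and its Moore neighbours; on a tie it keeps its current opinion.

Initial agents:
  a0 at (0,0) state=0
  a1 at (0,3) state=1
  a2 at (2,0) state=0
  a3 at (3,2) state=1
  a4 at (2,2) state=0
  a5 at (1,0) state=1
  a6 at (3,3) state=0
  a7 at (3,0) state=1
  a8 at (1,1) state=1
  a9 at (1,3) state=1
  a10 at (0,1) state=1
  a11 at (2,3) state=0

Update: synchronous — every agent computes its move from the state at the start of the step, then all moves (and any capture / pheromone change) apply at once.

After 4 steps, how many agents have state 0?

6

t=1: a0@(0,0):1 a1@(0,3):1 a2@(2,0):1 a3@(3,2):0 a4@(2,2):0 a5@(1,0):1 a6@(3,3):0 a7@(3,0):0 a8@(1,1):1 a9@(1,3):0 a10@(0,1):1 a11@(2,3):0
t=2: a0@(0,0):1 a1@(0,3):1 a2@(2,0):0 a3@(3,2):0 a4@(2,2):0 a5@(1,0):1 a6@(3,3):0 a7@(3,0):0 a8@(1,1):1 a9@(1,3):1 a10@(0,1):1 a11@(2,3):0
t=3: (unchanged — steady state)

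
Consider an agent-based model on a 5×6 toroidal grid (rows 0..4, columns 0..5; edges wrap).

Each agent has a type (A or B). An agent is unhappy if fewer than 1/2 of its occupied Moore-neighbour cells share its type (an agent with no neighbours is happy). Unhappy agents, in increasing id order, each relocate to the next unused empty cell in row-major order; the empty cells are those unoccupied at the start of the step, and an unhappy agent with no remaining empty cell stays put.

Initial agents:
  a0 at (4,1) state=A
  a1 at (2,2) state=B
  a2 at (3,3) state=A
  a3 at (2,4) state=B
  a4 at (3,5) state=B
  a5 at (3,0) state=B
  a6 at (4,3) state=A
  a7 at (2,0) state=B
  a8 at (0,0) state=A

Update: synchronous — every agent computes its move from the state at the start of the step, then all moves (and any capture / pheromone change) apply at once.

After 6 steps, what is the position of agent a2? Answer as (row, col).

(0, 2)

t=1: a0@(4,1):A a1@(0,1):B a2@(0,2):A a3@(2,4):B a4@(3,5):B a5@(3,0):B a6@(4,3):A a7@(2,0):B a8@(0,0):A
t=2: a0@(4,1):A a1@(0,3):B a2@(0,2):A a3@(2,4):B a4@(3,5):B a5@(3,0):B a6@(4,3):A a7@(2,0):B a8@(0,0):A
t=3: a0@(4,1):A a1@(0,1):B a2@(0,2):A a3@(2,4):B a4@(3,5):B a5@(3,0):B a6@(4,3):A a7@(2,0):B a8@(0,0):A
t=4: a0@(4,1):A a1@(0,3):B a2@(0,2):A a3@(2,4):B a4@(3,5):B a5@(3,0):B a6@(4,3):A a7@(2,0):B a8@(0,0):A
t=5: a0@(4,1):A a1@(0,1):B a2@(0,2):A a3@(2,4):B a4@(3,5):B a5@(3,0):B a6@(4,3):A a7@(2,0):B a8@(0,0):A
t=6: a0@(4,1):A a1@(0,3):B a2@(0,2):A a3@(2,4):B a4@(3,5):B a5@(3,0):B a6@(4,3):A a7@(2,0):B a8@(0,0):A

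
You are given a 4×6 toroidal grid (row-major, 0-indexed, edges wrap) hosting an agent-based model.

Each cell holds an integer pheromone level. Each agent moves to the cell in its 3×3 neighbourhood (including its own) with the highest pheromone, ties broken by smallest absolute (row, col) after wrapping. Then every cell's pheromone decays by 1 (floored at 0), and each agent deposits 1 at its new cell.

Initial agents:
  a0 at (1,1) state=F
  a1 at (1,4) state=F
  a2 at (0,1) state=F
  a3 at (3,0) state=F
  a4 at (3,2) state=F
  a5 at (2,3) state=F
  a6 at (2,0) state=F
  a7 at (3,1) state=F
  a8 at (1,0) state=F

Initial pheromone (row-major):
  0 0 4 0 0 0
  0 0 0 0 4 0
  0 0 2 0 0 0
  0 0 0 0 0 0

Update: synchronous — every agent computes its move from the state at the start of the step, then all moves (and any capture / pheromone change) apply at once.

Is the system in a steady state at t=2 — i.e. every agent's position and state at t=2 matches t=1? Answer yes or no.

no

t=1: a0@(0,2) a1@(1,4) a2@(0,2) a3@(0,0) a4@(0,2) a5@(1,4) a6@(1,0) a7@(0,2) a8@(0,0) | pheromone: 2 0 7 0 0 0 / 1 0 0 0 5 0 / 0 0 1 0 0 0 / 0 0 0 0 0 0
t=2: a0@(0,2) a1@(1,4) a2@(0,2) a3@(0,0) a4@(0,2) a5@(1,4) a6@(0,0) a7@(0,2) a8@(0,0) | pheromone: 4 0 10 0 0 0 / 0 0 0 0 6 0 / 0 0 0 0 0 0 / 0 0 0 0 0 0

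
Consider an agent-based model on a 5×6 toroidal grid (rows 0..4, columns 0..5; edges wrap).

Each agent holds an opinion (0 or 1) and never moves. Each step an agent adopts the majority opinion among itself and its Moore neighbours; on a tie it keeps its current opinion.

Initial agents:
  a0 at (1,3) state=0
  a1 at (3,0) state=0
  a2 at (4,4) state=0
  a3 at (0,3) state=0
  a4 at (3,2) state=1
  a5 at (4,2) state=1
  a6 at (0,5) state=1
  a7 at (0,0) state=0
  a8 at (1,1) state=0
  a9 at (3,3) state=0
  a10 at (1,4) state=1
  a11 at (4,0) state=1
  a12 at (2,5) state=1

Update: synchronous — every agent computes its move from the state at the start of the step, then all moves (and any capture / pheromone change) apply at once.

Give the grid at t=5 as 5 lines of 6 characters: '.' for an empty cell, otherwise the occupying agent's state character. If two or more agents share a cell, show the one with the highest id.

t=1: a0@(1,3):0 a1@(3,0):1 a2@(4,4):0 a3@(0,3):0 a4@(3,2):1 a5@(4,2):1 a6@(0,5):1 a7@(0,0):0 a8@(1,1):0 a9@(3,3):0 a10@(1,4):1 a11@(4,0):1 a12@(2,5):1
t=2: (unchanged — steady state)

0..0.1
.0.01.
.....1
1.10..
1.1.0.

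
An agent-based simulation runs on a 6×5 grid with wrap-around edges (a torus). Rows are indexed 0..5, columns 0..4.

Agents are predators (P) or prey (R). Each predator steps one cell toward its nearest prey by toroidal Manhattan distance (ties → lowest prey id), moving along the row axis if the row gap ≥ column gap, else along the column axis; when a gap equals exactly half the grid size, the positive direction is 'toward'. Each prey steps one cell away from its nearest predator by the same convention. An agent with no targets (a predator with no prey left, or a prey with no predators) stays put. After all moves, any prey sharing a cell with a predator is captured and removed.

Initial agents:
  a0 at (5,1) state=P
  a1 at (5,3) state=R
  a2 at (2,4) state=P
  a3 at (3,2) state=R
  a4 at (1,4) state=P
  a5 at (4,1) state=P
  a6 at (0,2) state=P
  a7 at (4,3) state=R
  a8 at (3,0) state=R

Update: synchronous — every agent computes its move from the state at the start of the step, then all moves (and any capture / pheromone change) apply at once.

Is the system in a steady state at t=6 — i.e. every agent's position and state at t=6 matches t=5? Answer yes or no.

no

t=1: a0@(5,2):P a1@(5,4):R a2@(3,4):P a3@(2,2):R a4@(0,4):P a5@(3,1):P a6@(5,2):P a7@(4,4):R a8@(4,0):R
t=2: a0@(5,3):P a2@(4,4):P a3@(1,2):R a4@(5,4):P a5@(2,1):P a6@(5,3):P a8@(5,0):R
t=3: a0@(5,4):P a2@(5,4):P a3@(0,2):R a4@(5,0):P a5@(1,1):P a6@(5,4):P a8@(5,1):R
t=4: a0@(5,0):P a2@(5,0):P a3@(5,2):R a4@(5,1):P a5@(0,1):P a6@(5,0):P a8@(5,2):R
t=5: a0@(5,1):P a2@(5,1):P a3@(5,3):R a4@(5,2):P a5@(5,1):P a6@(5,1):P a8@(5,3):R
t=6: a0@(5,2):P a2@(5,2):P a3@(5,4):R a4@(5,3):P a5@(5,2):P a6@(5,2):P a8@(5,4):R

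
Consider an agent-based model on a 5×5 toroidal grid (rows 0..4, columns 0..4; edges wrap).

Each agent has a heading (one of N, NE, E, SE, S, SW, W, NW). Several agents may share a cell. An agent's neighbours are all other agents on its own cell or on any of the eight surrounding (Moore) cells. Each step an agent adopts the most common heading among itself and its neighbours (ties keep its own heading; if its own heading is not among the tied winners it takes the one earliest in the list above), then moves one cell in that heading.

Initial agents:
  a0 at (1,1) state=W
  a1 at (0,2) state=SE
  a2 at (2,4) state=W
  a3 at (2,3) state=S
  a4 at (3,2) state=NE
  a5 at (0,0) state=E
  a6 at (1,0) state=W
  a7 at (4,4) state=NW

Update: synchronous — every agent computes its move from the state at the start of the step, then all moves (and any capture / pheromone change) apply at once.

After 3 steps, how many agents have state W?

t=1: a0@(1,0):W a1@(1,3):SE a2@(2,3):W a3@(3,3):S a4@(2,3):NE a5@(0,4):W a6@(1,4):W a7@(3,3):NW
t=2: a0@(1,4):W a1@(1,2):W a2@(2,2):W a3@(4,3):S a4@(2,2):W a5@(0,3):W a6@(1,3):W a7@(2,2):NW
t=3: a0@(1,3):W a1@(1,1):W a2@(2,1):W a3@(0,3):S a4@(2,1):W a5@(0,2):W a6@(1,2):W a7@(2,1):W

7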